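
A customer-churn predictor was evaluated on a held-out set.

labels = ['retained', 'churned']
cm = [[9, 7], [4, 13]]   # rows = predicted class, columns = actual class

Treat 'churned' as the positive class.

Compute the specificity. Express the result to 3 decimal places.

Specificity = TN/(TN+FP) = 9/(9+4) = 0.692

0.692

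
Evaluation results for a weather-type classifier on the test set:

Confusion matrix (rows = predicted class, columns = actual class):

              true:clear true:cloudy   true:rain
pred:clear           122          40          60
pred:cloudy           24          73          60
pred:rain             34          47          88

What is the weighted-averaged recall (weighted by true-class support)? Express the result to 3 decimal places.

Per-class recall (TP/(TP+FN)):
  clear: TP=122, FN=24+34=58 → 122/180 = 0.6778
  cloudy: TP=73, FN=40+47=87 → 73/160 = 0.4563
  rain: TP=88, FN=60+60=120 → 88/208 = 0.4231
Weighted-recall = Σ (supportᵢ/N)·recallᵢ with N=548: (180/548)·0.6778 + (160/548)·0.4563 + (208/548)·0.4231 = 0.516

0.516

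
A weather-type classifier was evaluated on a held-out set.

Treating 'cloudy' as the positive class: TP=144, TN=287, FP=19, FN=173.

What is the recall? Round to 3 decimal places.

0.454

Recall = TP/(TP+FN) = 144/(144+173) = 144/317 = 0.454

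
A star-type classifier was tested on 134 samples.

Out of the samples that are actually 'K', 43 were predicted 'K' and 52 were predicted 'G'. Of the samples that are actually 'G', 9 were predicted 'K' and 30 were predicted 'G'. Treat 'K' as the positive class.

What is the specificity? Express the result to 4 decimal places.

0.7692

Specificity = TN/(TN+FP) = 30/(30+9) = 0.7692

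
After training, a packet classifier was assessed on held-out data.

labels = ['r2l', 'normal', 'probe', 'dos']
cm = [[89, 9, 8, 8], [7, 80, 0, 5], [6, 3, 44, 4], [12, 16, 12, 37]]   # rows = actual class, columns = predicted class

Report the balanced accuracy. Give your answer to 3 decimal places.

Balanced accuracy = mean of per-class recall.
  r2l: recall = 89/114 = 0.7807
  normal: recall = 80/92 = 0.8696
  probe: recall = 44/57 = 0.7719
  dos: recall = 37/77 = 0.4805
Mean = (0.7807 + 0.8696 + 0.7719 + 0.4805) / 4 = 0.726

0.726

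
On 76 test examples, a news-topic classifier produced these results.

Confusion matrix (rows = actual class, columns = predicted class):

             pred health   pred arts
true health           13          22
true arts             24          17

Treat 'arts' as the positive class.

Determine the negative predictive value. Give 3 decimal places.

NPV = TN/(TN+FN) = 13/(13+24) = 0.351

0.351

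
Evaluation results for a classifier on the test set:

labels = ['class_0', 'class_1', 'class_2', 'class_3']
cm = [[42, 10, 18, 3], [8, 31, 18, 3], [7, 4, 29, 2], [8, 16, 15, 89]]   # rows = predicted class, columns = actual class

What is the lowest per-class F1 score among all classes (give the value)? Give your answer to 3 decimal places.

0.475

Per-class F1 score (2·TP/(2·TP+FP+FN)):
  class_0: TP=42, FP=10+18+3=31, FN=8+7+8=23 → 84/138 = 0.6087
  class_1: TP=31, FP=8+18+3=29, FN=10+4+16=30 → 62/121 = 0.5124
  class_2: TP=29, FP=7+4+2=13, FN=18+18+15=51 → 58/122 = 0.4754
  class_3: TP=89, FP=8+16+15=39, FN=3+3+2=8 → 178/225 = 0.7911
Lowest is class 'class_2' with F1 score = 0.475.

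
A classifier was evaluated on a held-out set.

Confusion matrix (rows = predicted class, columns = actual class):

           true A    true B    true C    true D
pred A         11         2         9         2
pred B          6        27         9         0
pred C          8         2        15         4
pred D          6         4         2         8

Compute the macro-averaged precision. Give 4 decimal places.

0.5046

Per-class precision (TP/(TP+FP)):
  A: TP=11, FP=2+9+2=13 → 11/24 = 0.45833
  B: TP=27, FP=6+9+0=15 → 27/42 = 0.64286
  C: TP=15, FP=8+2+4=14 → 15/29 = 0.51724
  D: TP=8, FP=6+4+2=12 → 8/20 = 0.40000
Macro-precision = mean = (0.45833 + 0.64286 + 0.51724 + 0.40000) / 4 = 0.5046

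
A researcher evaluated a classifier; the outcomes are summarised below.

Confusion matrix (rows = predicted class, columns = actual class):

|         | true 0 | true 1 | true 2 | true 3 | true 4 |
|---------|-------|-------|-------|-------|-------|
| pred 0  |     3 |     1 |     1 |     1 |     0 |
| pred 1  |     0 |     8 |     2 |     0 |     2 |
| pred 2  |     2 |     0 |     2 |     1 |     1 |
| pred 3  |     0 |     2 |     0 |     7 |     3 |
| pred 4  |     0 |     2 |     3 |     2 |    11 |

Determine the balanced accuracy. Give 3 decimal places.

0.550

Balanced accuracy = mean of per-class recall.
  0: recall = 3/5 = 0.6000
  1: recall = 8/13 = 0.6154
  2: recall = 2/8 = 0.2500
  3: recall = 7/11 = 0.6364
  4: recall = 11/17 = 0.6471
Mean = (0.6000 + 0.6154 + 0.2500 + 0.6364 + 0.6471) / 5 = 0.550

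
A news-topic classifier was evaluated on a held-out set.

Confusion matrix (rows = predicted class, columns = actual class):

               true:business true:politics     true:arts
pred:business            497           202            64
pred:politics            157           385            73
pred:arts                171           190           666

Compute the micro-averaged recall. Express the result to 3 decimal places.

Micro-averaging pools counts across classes: ΣTP=1548, ΣFP=857, ΣFN=857.
Micro-recall = TP/(TP+FN) on pooled counts = 0.644 (equals overall accuracy in single-label multiclass).

0.644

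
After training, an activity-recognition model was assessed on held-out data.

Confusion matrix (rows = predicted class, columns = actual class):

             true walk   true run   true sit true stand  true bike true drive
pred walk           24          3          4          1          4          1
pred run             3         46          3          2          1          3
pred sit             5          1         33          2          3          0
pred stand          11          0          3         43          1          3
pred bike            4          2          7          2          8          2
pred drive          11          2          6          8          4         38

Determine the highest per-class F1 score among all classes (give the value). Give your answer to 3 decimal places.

Per-class F1 score (2·TP/(2·TP+FP+FN)):
  walk: TP=24, FP=3+4+1+4+1=13, FN=3+5+11+4+11=34 → 48/95 = 0.5053
  run: TP=46, FP=3+3+2+1+3=12, FN=3+1+0+2+2=8 → 92/112 = 0.8214
  sit: TP=33, FP=5+1+2+3+0=11, FN=4+3+3+7+6=23 → 66/100 = 0.6600
  stand: TP=43, FP=11+0+3+1+3=18, FN=1+2+2+2+8=15 → 86/119 = 0.7227
  bike: TP=8, FP=4+2+7+2+2=17, FN=4+1+3+1+4=13 → 16/46 = 0.3478
  drive: TP=38, FP=11+2+6+8+4=31, FN=1+3+0+3+2=9 → 76/116 = 0.6552
Highest is class 'run' with F1 score = 0.821.

0.821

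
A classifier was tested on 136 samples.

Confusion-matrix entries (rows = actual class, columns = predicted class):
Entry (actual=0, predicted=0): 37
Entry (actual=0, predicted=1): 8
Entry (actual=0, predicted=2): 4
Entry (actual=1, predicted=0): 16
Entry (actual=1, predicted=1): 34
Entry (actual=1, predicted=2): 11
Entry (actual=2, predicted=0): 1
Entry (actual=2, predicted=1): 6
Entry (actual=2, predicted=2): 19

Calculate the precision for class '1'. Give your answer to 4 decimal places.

One-vs-rest for '1': TP = diagonal; FP = other classes predicted '1'; FN = '1' predicted as other.
precision = TP/(TP+FP).
1: TP=34, FP=8+6=14 → 34/48 = 0.70833

0.7083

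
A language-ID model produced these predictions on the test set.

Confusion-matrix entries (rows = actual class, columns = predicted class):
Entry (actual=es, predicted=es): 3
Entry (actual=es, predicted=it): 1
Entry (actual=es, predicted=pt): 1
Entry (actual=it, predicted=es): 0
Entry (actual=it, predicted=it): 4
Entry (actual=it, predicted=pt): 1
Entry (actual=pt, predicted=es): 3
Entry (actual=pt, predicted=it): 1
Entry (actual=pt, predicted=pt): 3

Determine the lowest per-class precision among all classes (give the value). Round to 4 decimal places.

0.5000

Per-class precision (TP/(TP+FP)):
  es: TP=3, FP=0+3=3 → 3/6 = 0.50000
  it: TP=4, FP=1+1=2 → 4/6 = 0.66667
  pt: TP=3, FP=1+1=2 → 3/5 = 0.60000
Lowest is class 'es' with precision = 0.5000.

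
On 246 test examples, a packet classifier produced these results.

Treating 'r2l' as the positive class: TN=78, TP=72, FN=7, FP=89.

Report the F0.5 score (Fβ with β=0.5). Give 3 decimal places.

0.498

Fβ = (1+β²)·TP / ((1+β²)·TP + β²·FN + FP), with β²=1/4
= 1.25·72 / (1.25·72 + 0.25·7 + 89) = 0.498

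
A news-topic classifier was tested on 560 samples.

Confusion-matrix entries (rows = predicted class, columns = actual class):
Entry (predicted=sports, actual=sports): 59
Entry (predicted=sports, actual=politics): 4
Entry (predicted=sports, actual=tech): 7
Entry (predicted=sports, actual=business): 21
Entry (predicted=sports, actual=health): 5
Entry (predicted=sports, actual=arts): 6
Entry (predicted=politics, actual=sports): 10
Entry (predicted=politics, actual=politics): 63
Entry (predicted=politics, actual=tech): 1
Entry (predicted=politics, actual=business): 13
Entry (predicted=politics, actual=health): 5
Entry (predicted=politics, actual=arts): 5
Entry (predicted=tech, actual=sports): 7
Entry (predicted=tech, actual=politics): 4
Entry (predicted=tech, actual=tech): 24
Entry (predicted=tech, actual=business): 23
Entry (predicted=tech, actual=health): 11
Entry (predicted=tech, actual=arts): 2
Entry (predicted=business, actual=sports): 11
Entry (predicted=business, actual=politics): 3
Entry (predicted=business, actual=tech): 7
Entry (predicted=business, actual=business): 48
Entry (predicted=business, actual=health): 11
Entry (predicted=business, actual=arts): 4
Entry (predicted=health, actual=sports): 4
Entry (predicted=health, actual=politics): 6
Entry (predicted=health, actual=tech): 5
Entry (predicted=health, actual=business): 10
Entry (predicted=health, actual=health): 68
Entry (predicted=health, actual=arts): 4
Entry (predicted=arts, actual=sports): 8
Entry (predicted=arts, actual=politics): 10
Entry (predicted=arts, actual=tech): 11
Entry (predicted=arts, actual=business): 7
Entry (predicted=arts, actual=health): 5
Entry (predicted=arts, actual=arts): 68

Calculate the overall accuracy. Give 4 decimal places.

Accuracy = trace / total = (59+63+24+48+68+68=330) / 560 = 330/560 = 0.5893

0.5893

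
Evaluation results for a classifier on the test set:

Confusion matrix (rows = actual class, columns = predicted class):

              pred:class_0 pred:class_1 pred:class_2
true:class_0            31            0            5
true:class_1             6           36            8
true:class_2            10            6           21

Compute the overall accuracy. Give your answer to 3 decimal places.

Accuracy = trace / total = (31+36+21=88) / 123 = 88/123 = 0.715

0.715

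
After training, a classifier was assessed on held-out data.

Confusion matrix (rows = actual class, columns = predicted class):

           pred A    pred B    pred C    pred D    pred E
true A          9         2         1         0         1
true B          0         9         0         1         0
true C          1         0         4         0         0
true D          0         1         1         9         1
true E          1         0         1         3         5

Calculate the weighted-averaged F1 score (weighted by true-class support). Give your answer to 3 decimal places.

0.716

Per-class F1 score (2·TP/(2·TP+FP+FN)):
  A: TP=9, FP=0+1+0+1=2, FN=2+1+0+1=4 → 18/24 = 0.7500
  B: TP=9, FP=2+0+1+0=3, FN=0+0+1+0=1 → 18/22 = 0.8182
  C: TP=4, FP=1+0+1+1=3, FN=1+0+0+0=1 → 8/12 = 0.6667
  D: TP=9, FP=0+1+0+3=4, FN=0+1+1+1=3 → 18/25 = 0.7200
  E: TP=5, FP=1+0+0+1=2, FN=1+0+1+3=5 → 10/17 = 0.5882
Weighted-F1 score = Σ (supportᵢ/N)·F1 scoreᵢ with N=50: (13/50)·0.7500 + (10/50)·0.8182 + (5/50)·0.6667 + (12/50)·0.7200 + (10/50)·0.5882 = 0.716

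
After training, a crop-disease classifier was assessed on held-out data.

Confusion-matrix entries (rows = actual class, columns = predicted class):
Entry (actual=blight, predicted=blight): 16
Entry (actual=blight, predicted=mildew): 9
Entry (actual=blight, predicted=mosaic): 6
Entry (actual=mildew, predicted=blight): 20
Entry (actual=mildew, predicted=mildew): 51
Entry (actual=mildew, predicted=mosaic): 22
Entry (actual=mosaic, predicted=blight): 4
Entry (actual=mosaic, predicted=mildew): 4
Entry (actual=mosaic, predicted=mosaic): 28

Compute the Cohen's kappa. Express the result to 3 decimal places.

0.366

Observed agreement pₒ = trace/N = 95/160 = 0.5938
Expected agreement pₑ = Σ (rowᵢ·colᵢ)/N² = (31·40 + 93·64 + 36·56)/160² = 0.3597
κ = (pₒ − pₑ)/(1 − pₑ) = (0.5938 − 0.3597)/(1 − 0.3597) = 0.366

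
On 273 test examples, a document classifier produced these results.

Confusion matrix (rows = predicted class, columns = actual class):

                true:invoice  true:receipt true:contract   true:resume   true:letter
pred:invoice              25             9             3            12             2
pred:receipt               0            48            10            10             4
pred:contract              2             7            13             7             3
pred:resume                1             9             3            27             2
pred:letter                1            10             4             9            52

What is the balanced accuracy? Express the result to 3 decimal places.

0.615

Balanced accuracy = mean of per-class recall.
  invoice: recall = 25/29 = 0.8621
  receipt: recall = 48/83 = 0.5783
  contract: recall = 13/33 = 0.3939
  resume: recall = 27/65 = 0.4154
  letter: recall = 52/63 = 0.8254
Mean = (0.8621 + 0.5783 + 0.3939 + 0.4154 + 0.8254) / 5 = 0.615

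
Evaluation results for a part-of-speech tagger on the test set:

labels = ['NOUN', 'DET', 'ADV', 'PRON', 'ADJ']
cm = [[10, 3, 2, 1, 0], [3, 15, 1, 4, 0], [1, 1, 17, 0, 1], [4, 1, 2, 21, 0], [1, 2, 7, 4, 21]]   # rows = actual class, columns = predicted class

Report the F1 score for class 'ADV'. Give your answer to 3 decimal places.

0.694

One-vs-rest for 'ADV': TP = diagonal; FP = other classes predicted 'ADV'; FN = 'ADV' predicted as other.
F1 score = 2·TP/(2·TP+FP+FN).
ADV: TP=17, FP=2+1+2+7=12, FN=1+1+0+1=3 → 34/49 = 0.6939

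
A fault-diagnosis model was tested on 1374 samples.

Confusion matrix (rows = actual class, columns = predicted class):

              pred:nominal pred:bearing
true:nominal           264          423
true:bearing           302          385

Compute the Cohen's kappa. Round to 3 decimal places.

Observed agreement pₒ = trace/N = 649/1374 = 0.4723
Expected agreement pₑ = Σ (rowᵢ·colᵢ)/N² = (687·566 + 687·808)/1374² = 0.5000
κ = (pₒ − pₑ)/(1 − pₑ) = (0.4723 − 0.5000)/(1 − 0.5000) = -0.055

-0.055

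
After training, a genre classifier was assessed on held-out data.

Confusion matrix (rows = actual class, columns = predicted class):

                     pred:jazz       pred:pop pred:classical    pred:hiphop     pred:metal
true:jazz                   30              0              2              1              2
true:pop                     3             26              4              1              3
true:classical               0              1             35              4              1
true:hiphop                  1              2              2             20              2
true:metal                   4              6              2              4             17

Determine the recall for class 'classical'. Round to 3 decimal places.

0.854

Take TP from the diagonal, FP from the rest of the 'classical' prediction marginal, FN from the rest of the 'classical' actual marginal.
recall = TP/(TP+FN).
classical: TP=35, FN=0+1+4+1=6 → 35/41 = 0.8537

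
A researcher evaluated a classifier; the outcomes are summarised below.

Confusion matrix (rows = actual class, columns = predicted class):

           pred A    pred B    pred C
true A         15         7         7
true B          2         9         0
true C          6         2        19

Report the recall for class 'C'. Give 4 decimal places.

0.7037

One-vs-rest for 'C': TP = diagonal; FP = other classes predicted 'C'; FN = 'C' predicted as other.
recall = TP/(TP+FN).
C: TP=19, FN=6+2=8 → 19/27 = 0.70370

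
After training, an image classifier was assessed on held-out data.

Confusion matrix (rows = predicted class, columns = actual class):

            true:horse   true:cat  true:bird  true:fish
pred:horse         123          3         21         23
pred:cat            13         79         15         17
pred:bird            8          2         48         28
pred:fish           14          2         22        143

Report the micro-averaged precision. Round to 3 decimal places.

Micro-averaging pools counts across classes: ΣTP=393, ΣFP=168, ΣFN=168.
Micro-precision = TP/(TP+FP) on pooled counts = 0.701 (equals overall accuracy in single-label multiclass).

0.701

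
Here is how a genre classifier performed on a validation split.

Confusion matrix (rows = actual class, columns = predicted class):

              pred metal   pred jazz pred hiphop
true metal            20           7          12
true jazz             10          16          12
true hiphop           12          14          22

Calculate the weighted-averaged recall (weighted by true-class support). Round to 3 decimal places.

0.464

Per-class recall (TP/(TP+FN)):
  metal: TP=20, FN=7+12=19 → 20/39 = 0.5128
  jazz: TP=16, FN=10+12=22 → 16/38 = 0.4211
  hiphop: TP=22, FN=12+14=26 → 22/48 = 0.4583
Weighted-recall = Σ (supportᵢ/N)·recallᵢ with N=125: (39/125)·0.5128 + (38/125)·0.4211 + (48/125)·0.4583 = 0.464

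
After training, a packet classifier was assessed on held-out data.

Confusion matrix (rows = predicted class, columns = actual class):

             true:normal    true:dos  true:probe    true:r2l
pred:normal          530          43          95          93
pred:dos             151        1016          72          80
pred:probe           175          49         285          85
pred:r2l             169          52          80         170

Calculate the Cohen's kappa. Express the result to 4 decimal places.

0.4906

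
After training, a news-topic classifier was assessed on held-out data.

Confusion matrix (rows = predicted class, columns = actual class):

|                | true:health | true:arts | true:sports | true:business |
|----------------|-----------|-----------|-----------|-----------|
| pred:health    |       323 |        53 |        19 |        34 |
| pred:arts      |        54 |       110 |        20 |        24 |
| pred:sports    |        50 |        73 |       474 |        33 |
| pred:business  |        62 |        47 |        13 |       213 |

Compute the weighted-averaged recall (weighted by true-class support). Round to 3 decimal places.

0.699

Per-class recall (TP/(TP+FN)):
  health: TP=323, FN=54+50+62=166 → 323/489 = 0.6605
  arts: TP=110, FN=53+73+47=173 → 110/283 = 0.3887
  sports: TP=474, FN=19+20+13=52 → 474/526 = 0.9011
  business: TP=213, FN=34+24+33=91 → 213/304 = 0.7007
Weighted-recall = Σ (supportᵢ/N)·recallᵢ with N=1602: (489/1602)·0.6605 + (283/1602)·0.3887 + (526/1602)·0.9011 + (304/1602)·0.7007 = 0.699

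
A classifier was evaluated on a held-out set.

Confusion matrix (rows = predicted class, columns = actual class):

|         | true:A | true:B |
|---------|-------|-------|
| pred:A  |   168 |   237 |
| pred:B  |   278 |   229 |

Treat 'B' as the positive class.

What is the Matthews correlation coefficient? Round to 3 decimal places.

MCC = (TP·TN − FP·FN) / √((TP+FP)(TP+FN)(TN+FP)(TN+FN))
Numerator = 229·168 − 278·237 = -27414
Denominator = √(507·466·446·405) = √42676005060 = 206581.7152
MCC = -27414 / 206581.7152 = -0.133

-0.133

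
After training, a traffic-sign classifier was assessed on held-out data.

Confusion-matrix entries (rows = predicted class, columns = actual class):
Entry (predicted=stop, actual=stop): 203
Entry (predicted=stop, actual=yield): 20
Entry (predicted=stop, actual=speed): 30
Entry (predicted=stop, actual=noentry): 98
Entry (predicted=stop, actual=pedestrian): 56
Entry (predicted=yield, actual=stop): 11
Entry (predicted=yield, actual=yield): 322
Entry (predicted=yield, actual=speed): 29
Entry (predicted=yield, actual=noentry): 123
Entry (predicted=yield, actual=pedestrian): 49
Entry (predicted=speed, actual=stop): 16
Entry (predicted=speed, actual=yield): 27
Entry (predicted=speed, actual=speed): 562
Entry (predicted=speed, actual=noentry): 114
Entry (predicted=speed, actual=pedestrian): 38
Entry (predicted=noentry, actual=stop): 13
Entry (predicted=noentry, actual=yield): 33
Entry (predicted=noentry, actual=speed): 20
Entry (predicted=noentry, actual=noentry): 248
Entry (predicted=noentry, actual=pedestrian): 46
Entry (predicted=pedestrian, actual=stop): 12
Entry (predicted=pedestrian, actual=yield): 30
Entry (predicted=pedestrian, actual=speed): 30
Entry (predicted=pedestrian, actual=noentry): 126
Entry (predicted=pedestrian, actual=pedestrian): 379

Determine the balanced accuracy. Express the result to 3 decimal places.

0.679

Balanced accuracy = mean of per-class recall.
  stop: recall = 203/255 = 0.7961
  yield: recall = 322/432 = 0.7454
  speed: recall = 562/671 = 0.8376
  noentry: recall = 248/709 = 0.3498
  pedestrian: recall = 379/568 = 0.6673
Mean = (0.7961 + 0.7454 + 0.8376 + 0.3498 + 0.6673) / 5 = 0.679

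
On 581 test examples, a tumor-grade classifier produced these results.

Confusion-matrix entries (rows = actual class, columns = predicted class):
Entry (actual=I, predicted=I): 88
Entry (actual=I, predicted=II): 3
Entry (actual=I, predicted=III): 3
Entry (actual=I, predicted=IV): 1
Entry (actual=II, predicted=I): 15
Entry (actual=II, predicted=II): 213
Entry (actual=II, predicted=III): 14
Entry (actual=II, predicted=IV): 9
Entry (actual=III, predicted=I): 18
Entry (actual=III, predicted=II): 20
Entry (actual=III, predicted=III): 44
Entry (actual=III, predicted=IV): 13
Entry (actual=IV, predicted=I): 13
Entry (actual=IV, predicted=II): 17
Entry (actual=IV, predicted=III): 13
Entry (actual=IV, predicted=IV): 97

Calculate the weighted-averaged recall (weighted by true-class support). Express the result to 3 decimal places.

0.761

Per-class recall (TP/(TP+FN)):
  I: TP=88, FN=3+3+1=7 → 88/95 = 0.9263
  II: TP=213, FN=15+14+9=38 → 213/251 = 0.8486
  III: TP=44, FN=18+20+13=51 → 44/95 = 0.4632
  IV: TP=97, FN=13+17+13=43 → 97/140 = 0.6929
Weighted-recall = Σ (supportᵢ/N)·recallᵢ with N=581: (95/581)·0.9263 + (251/581)·0.8486 + (95/581)·0.4632 + (140/581)·0.6929 = 0.761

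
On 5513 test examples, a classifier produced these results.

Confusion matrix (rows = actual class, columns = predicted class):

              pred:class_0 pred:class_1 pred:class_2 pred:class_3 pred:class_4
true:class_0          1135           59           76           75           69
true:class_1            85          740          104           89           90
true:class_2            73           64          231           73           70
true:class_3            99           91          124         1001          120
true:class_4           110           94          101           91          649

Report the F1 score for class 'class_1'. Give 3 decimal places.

0.686

F1 score = 2·TP/(2·TP+FP+FN).
class_1: TP=740, FP=59+64+91+94=308, FN=85+104+89+90=368 → 1480/2156 = 0.6865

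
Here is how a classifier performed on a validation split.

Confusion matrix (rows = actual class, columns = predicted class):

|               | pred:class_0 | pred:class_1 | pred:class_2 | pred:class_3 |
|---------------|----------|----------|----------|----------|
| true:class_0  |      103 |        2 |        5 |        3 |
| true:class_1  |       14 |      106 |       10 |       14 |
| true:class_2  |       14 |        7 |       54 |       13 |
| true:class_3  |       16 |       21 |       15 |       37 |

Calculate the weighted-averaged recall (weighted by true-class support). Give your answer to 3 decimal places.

Per-class recall (TP/(TP+FN)):
  class_0: TP=103, FN=2+5+3=10 → 103/113 = 0.9115
  class_1: TP=106, FN=14+10+14=38 → 106/144 = 0.7361
  class_2: TP=54, FN=14+7+13=34 → 54/88 = 0.6136
  class_3: TP=37, FN=16+21+15=52 → 37/89 = 0.4157
Weighted-recall = Σ (supportᵢ/N)·recallᵢ with N=434: (113/434)·0.9115 + (144/434)·0.7361 + (88/434)·0.6136 + (89/434)·0.4157 = 0.691

0.691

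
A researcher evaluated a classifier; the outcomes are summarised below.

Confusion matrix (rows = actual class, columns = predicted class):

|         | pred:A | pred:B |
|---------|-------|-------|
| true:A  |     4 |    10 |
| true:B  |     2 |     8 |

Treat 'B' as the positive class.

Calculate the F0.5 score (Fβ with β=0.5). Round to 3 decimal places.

Fβ = (1+β²)·TP / ((1+β²)·TP + β²·FN + FP), with β²=1/4
= 1.25·8 / (1.25·8 + 0.25·2 + 10) = 0.488

0.488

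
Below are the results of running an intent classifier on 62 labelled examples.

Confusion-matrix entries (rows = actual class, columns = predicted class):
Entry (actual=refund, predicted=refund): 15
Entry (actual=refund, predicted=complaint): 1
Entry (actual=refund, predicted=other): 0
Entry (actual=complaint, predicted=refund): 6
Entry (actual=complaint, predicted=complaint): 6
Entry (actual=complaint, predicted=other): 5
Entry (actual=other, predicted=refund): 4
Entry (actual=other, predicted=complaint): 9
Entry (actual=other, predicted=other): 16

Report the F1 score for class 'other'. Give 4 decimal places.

0.6400

Treat 'other' as positive and all other classes as negative.
F1 score = 2·TP/(2·TP+FP+FN).
other: TP=16, FP=0+5=5, FN=4+9=13 → 32/50 = 0.64000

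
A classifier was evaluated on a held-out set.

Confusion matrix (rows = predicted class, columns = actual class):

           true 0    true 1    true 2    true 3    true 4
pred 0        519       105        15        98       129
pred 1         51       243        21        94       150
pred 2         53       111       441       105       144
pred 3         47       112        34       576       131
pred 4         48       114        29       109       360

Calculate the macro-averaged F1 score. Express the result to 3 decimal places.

Per-class F1 score (2·TP/(2·TP+FP+FN)):
  0: TP=519, FP=105+15+98+129=347, FN=51+53+47+48=199 → 1038/1584 = 0.6553
  1: TP=243, FP=51+21+94+150=316, FN=105+111+112+114=442 → 486/1244 = 0.3907
  2: TP=441, FP=53+111+105+144=413, FN=15+21+34+29=99 → 882/1394 = 0.6327
  3: TP=576, FP=47+112+34+131=324, FN=98+94+105+109=406 → 1152/1882 = 0.6121
  4: TP=360, FP=48+114+29+109=300, FN=129+150+144+131=554 → 720/1574 = 0.4574
Macro-F1 score = mean = (0.6553 + 0.3907 + 0.6327 + 0.6121 + 0.4574) / 5 = 0.550

0.550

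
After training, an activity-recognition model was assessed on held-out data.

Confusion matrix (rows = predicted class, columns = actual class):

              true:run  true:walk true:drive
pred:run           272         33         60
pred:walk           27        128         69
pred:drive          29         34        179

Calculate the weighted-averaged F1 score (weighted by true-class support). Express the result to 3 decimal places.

0.694

Per-class F1 score (2·TP/(2·TP+FP+FN)):
  run: TP=272, FP=33+60=93, FN=27+29=56 → 544/693 = 0.7850
  walk: TP=128, FP=27+69=96, FN=33+34=67 → 256/419 = 0.6110
  drive: TP=179, FP=29+34=63, FN=60+69=129 → 358/550 = 0.6509
Weighted-F1 score = Σ (supportᵢ/N)·F1 scoreᵢ with N=831: (328/831)·0.7850 + (195/831)·0.6110 + (308/831)·0.6509 = 0.694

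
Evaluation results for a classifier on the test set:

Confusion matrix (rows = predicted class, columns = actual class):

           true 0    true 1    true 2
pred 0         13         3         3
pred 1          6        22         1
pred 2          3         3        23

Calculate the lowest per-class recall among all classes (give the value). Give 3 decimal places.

0.591

Per-class recall (TP/(TP+FN)):
  0: TP=13, FN=6+3=9 → 13/22 = 0.5909
  1: TP=22, FN=3+3=6 → 22/28 = 0.7857
  2: TP=23, FN=3+1=4 → 23/27 = 0.8519
Lowest is class '0' with recall = 0.591.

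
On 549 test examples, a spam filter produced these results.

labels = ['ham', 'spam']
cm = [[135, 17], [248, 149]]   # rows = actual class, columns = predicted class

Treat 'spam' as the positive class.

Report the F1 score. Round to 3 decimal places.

Precision = TP/(TP+FP) = 149/166 = 0.8976
Recall = TP/(TP+FN) = 149/397 = 0.3753
F1 = 2·TP/(2·TP+FP+FN) = 298/563 = 0.529

0.529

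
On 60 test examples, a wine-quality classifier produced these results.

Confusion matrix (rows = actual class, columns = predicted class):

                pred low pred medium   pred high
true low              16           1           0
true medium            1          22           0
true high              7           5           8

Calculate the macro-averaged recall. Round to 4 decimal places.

Per-class recall (TP/(TP+FN)):
  low: TP=16, FN=1+0=1 → 16/17 = 0.94118
  medium: TP=22, FN=1+0=1 → 22/23 = 0.95652
  high: TP=8, FN=7+5=12 → 8/20 = 0.40000
Macro-recall = mean = (0.94118 + 0.95652 + 0.40000) / 3 = 0.7659

0.7659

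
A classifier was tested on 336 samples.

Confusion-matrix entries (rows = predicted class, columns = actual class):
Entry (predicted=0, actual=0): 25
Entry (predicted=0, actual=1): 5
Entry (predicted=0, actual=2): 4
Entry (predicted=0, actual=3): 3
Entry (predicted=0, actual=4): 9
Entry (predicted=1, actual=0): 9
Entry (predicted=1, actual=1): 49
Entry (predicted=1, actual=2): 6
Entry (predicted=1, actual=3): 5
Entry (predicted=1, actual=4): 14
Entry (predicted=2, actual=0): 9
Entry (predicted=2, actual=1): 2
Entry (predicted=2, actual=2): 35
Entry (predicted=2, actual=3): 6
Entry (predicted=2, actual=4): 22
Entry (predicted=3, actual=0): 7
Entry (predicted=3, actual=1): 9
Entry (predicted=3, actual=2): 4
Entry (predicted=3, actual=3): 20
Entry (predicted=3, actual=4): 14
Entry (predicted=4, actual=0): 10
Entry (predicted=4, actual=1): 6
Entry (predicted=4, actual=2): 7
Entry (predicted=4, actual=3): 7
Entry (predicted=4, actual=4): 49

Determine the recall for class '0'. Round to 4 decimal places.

0.4167

recall = TP/(TP+FN).
0: TP=25, FN=9+9+7+10=35 → 25/60 = 0.41667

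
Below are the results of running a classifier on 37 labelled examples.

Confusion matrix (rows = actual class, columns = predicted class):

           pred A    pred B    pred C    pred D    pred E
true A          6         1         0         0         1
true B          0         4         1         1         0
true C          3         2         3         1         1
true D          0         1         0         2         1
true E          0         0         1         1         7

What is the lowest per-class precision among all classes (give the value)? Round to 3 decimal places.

0.400

Per-class precision (TP/(TP+FP)):
  A: TP=6, FP=0+3+0+0=3 → 6/9 = 0.6667
  B: TP=4, FP=1+2+1+0=4 → 4/8 = 0.5000
  C: TP=3, FP=0+1+0+1=2 → 3/5 = 0.6000
  D: TP=2, FP=0+1+1+1=3 → 2/5 = 0.4000
  E: TP=7, FP=1+0+1+1=3 → 7/10 = 0.7000
Lowest is class 'D' with precision = 0.400.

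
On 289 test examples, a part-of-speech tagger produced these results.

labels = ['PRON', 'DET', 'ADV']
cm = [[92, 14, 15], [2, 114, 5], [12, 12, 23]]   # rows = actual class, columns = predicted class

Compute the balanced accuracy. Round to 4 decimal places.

0.7306

Balanced accuracy = mean of per-class recall.
  PRON: recall = 92/121 = 0.76033
  DET: recall = 114/121 = 0.94215
  ADV: recall = 23/47 = 0.48936
Mean = (0.76033 + 0.94215 + 0.48936) / 3 = 0.7306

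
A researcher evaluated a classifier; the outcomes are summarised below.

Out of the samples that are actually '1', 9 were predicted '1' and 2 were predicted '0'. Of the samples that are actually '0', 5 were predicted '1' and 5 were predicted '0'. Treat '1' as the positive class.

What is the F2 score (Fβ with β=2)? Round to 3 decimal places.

Fβ = (1+β²)·TP / ((1+β²)·TP + β²·FN + FP), with β²=4
= 5·9 / (5·9 + 4·2 + 5) = 0.776

0.776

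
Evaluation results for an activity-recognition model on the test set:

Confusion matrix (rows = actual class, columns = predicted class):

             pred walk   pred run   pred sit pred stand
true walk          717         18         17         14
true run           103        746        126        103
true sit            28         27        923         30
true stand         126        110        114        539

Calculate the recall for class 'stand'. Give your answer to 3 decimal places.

0.606

Take TP from the diagonal, FP from the rest of the 'stand' prediction marginal, FN from the rest of the 'stand' actual marginal.
recall = TP/(TP+FN).
stand: TP=539, FN=126+110+114=350 → 539/889 = 0.6063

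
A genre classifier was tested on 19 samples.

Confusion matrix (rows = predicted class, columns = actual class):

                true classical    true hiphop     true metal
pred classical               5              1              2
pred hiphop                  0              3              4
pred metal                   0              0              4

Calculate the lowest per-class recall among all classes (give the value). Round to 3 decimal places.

Per-class recall (TP/(TP+FN)):
  classical: TP=5, FN=0+0=0 → 5/5 = 1.0000
  hiphop: TP=3, FN=1+0=1 → 3/4 = 0.7500
  metal: TP=4, FN=2+4=6 → 4/10 = 0.4000
Lowest is class 'metal' with recall = 0.400.

0.400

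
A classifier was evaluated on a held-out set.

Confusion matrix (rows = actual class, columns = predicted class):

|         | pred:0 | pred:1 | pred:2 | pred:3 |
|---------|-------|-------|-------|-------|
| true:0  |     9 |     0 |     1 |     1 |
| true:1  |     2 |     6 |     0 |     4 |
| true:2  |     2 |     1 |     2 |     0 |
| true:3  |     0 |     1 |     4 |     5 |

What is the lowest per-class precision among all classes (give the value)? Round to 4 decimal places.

0.2857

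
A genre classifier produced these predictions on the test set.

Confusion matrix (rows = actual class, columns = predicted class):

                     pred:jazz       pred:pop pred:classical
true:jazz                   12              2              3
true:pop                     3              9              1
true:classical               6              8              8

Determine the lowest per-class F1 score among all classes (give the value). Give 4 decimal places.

Per-class F1 score (2·TP/(2·TP+FP+FN)):
  jazz: TP=12, FP=3+6=9, FN=2+3=5 → 24/38 = 0.63158
  pop: TP=9, FP=2+8=10, FN=3+1=4 → 18/32 = 0.56250
  classical: TP=8, FP=3+1=4, FN=6+8=14 → 16/34 = 0.47059
Lowest is class 'classical' with F1 score = 0.4706.

0.4706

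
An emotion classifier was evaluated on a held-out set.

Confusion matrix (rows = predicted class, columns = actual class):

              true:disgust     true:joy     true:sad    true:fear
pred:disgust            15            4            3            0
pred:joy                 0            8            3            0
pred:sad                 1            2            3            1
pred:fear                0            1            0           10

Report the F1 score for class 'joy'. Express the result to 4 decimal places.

0.6154

F1 score = 2·TP/(2·TP+FP+FN).
joy: TP=8, FP=0+3+0=3, FN=4+2+1=7 → 16/26 = 0.61538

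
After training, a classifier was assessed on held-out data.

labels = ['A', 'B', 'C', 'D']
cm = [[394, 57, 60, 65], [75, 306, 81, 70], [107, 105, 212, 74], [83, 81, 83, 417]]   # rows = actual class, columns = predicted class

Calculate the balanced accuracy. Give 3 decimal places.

0.578

Balanced accuracy = mean of per-class recall.
  A: recall = 394/576 = 0.6840
  B: recall = 306/532 = 0.5752
  C: recall = 212/498 = 0.4257
  D: recall = 417/664 = 0.6280
Mean = (0.6840 + 0.5752 + 0.4257 + 0.6280) / 4 = 0.578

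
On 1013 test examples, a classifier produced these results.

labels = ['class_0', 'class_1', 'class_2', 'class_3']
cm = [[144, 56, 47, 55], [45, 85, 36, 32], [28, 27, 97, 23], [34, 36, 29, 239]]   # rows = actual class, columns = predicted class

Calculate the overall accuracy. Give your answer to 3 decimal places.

0.558

Accuracy = trace / total = (144+85+97+239=565) / 1013 = 565/1013 = 0.558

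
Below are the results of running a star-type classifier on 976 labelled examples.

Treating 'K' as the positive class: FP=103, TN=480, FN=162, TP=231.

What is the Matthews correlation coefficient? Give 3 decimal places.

MCC = (TP·TN − FP·FN) / √((TP+FP)(TP+FN)(TN+FP)(TN+FN))
Numerator = 231·480 − 103·162 = 94194
Denominator = √(334·393·583·642) = √49129528932 = 221651.8191
MCC = 94194 / 221651.8191 = 0.425

0.425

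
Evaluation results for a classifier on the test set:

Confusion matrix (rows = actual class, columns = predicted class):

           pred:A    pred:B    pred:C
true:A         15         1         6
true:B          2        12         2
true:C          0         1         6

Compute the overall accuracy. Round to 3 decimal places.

0.733

Accuracy = trace / total = (15+12+6=33) / 45 = 33/45 = 0.733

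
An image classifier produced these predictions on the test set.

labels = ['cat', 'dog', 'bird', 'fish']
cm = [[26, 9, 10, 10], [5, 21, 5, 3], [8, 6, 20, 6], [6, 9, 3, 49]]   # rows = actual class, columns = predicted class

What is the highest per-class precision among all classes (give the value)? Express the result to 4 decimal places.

0.7206

Per-class precision (TP/(TP+FP)):
  cat: TP=26, FP=5+8+6=19 → 26/45 = 0.57778
  dog: TP=21, FP=9+6+9=24 → 21/45 = 0.46667
  bird: TP=20, FP=10+5+3=18 → 20/38 = 0.52632
  fish: TP=49, FP=10+3+6=19 → 49/68 = 0.72059
Highest is class 'fish' with precision = 0.7206.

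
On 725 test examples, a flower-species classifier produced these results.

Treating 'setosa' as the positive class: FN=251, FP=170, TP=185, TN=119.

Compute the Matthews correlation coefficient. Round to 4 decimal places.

MCC = (TP·TN − FP·FN) / √((TP+FP)(TP+FN)(TN+FP)(TN+FN))
Numerator = 185·119 − 170·251 = -20655
Denominator = √(355·436·289·370) = √16550625400 = 128649.2340
MCC = -20655 / 128649.2340 = -0.1606

-0.1606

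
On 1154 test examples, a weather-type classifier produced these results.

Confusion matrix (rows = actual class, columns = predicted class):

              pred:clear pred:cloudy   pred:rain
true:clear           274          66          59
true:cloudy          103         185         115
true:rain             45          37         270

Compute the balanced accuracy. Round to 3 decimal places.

Balanced accuracy = mean of per-class recall.
  clear: recall = 274/399 = 0.6867
  cloudy: recall = 185/403 = 0.4591
  rain: recall = 270/352 = 0.7670
Mean = (0.6867 + 0.4591 + 0.7670) / 3 = 0.638

0.638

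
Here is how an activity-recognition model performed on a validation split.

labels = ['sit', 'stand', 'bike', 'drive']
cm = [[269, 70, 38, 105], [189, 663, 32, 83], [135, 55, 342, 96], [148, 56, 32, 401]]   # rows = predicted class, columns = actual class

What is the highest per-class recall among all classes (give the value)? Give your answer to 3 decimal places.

Per-class recall (TP/(TP+FN)):
  sit: TP=269, FN=189+135+148=472 → 269/741 = 0.3630
  stand: TP=663, FN=70+55+56=181 → 663/844 = 0.7855
  bike: TP=342, FN=38+32+32=102 → 342/444 = 0.7703
  drive: TP=401, FN=105+83+96=284 → 401/685 = 0.5854
Highest is class 'stand' with recall = 0.786.

0.786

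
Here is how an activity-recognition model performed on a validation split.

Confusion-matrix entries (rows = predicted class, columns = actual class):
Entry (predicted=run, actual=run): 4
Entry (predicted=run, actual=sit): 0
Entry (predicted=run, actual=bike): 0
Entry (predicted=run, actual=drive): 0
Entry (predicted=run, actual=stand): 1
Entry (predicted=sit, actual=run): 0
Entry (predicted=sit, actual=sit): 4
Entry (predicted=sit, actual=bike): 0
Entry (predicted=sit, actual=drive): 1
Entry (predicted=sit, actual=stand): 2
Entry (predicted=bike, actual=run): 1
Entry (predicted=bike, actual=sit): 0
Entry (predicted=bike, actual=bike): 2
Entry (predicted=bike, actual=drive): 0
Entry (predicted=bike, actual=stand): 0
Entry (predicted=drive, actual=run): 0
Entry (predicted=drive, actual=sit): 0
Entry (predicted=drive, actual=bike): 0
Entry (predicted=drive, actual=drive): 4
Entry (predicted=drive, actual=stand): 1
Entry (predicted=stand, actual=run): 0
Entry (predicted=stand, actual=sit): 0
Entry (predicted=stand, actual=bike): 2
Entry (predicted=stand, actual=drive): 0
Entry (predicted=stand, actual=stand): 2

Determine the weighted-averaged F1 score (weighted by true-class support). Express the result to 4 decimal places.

0.6498

Per-class F1 score (2·TP/(2·TP+FP+FN)):
  run: TP=4, FP=0+0+0+1=1, FN=0+1+0+0=1 → 8/10 = 0.80000
  sit: TP=4, FP=0+0+1+2=3, FN=0+0+0+0=0 → 8/11 = 0.72727
  bike: TP=2, FP=1+0+0+0=1, FN=0+0+0+2=2 → 4/7 = 0.57143
  drive: TP=4, FP=0+0+0+1=1, FN=0+1+0+0=1 → 8/10 = 0.80000
  stand: TP=2, FP=0+0+2+0=2, FN=1+2+0+1=4 → 4/10 = 0.40000
Weighted-F1 score = Σ (supportᵢ/N)·F1 scoreᵢ with N=24: (5/24)·0.80000 + (4/24)·0.72727 + (4/24)·0.57143 + (5/24)·0.80000 + (6/24)·0.40000 = 0.6498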